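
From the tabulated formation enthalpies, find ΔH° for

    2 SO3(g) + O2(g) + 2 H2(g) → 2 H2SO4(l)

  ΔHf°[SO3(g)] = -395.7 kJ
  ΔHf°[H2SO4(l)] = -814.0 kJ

Products: 2·(-814.0) = -1628.0
Reactants: 2·(-395.7) + 1·(+0.0) + 2·(+0.0) = -791.4
ΔH° = (-1628.0) − (-791.4) = -836.6 kJ

ΔH° = -836.6 kJ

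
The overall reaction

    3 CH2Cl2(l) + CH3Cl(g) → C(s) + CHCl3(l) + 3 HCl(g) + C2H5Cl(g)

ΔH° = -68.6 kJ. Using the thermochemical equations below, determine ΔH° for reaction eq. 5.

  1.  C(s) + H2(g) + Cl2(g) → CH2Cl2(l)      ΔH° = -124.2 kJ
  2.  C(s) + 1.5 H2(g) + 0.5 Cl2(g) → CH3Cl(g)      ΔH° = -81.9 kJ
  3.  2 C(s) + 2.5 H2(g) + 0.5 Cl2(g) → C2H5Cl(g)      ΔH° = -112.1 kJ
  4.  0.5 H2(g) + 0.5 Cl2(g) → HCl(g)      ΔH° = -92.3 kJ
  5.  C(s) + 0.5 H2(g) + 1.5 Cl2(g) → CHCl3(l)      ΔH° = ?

ΔH° = -134.1 kJ

eq. 1 reversed and × 3: (-3)·(-124.2) = +372.6 kJ
eq. 2 reversed: +81.9 kJ
eq. 3 as written: -112.1 kJ
eq. 4 × 3: (3)·(-92.3) = -276.9 kJ
eq. 5 as written: contributes x
-68.6 = (+372.6) + (+81.9) + (-112.1) + (-276.9) + x
x = (-68.6 − (+65.5)) / (1) = -134.1 kJ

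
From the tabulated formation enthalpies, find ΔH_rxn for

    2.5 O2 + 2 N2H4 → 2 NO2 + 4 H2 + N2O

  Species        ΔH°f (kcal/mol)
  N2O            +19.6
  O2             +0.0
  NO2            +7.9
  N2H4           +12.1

Products: 2·(+7.9) + 4·(+0.0) + 1·(+19.6) = +35.4
Reactants: 5/2·(+0.0) + 2·(+12.1) = +24.2
ΔH_rxn = (+35.4) − (+24.2) = 11.2 kcal/mol

ΔH_rxn = 11.2 kcal/mol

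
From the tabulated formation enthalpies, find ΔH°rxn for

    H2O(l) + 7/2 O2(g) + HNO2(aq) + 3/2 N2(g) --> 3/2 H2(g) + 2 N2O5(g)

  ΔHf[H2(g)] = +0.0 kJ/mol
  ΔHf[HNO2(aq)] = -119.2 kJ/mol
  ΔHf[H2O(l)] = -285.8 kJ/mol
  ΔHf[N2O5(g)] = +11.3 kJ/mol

ΔH°rxn = 427.6 kJ/mol

ΔH°rxn = Σ nΔHf°(products) − Σ nΔHf°(reactants).
Products: 3/2·(+0.0) + 2·(+11.3) = +22.6
Reactants: 1·(-285.8) + 7/2·(+0.0) + 1·(-119.2) + 3/2·(+0.0) = -405.0
ΔH°rxn = (+22.6) − (-405.0) = 427.6 kJ/mol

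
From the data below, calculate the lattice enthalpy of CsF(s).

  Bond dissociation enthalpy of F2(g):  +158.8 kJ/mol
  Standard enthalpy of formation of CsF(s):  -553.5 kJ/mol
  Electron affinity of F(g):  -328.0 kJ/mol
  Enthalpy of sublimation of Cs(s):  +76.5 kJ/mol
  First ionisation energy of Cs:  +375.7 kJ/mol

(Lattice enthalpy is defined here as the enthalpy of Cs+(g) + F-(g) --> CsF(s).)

ΔHf° = 1·ΔHsub + 1·(ΣIE) + 1/2·D(F2) + 1·EA + U
-553.5 = 1·(+76.5) + 1·(+375.7) + 1/2·(+158.8) + 1·(-328.0) + U
U = -553.5 − (+203.6) = -757.1 kJ/mol

U = -757.1 kJ/mol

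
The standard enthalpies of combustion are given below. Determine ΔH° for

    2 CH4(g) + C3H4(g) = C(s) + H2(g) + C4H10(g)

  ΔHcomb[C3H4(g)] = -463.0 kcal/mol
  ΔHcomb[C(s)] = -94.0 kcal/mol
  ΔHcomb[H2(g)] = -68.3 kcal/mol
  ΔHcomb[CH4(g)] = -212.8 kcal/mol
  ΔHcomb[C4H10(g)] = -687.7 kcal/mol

With combustion enthalpies, reactants minus products:
= [2·(-212.8) + 1·(-463.0)] − [1·(-94.0) + 1·(-68.3) + 1·(-687.7)]
= -38.6 kcal/mol

ΔH° = -38.6 kcal/mol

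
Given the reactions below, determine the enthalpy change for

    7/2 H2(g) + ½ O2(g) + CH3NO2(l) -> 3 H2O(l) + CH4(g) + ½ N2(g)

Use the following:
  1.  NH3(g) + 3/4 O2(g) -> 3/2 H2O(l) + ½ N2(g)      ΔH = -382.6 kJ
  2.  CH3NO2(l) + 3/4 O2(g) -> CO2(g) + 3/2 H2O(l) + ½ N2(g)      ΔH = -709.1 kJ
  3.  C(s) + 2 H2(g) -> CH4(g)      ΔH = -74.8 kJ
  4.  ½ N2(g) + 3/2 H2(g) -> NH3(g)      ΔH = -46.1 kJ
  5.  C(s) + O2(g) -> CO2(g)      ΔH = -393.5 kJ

ΔH = -819.1 kJ

eq. 1 as written: -382.6 kJ
eq. 2 as written (CH3NO2(l) already on the reactant side): -709.1 kJ
eq. 3 as written (CH4(g) already on the product side): -74.8 kJ
eq. 4 as written: -46.1 kJ
eq. 5 reversed: +393.5 kJ
By Hess's law, ΔH = (1)·(-382.6) + (1)·(-709.1) + (1)·(-74.8) + (1)·(-46.1) + (-1)·(-393.5) = -819.1 kJ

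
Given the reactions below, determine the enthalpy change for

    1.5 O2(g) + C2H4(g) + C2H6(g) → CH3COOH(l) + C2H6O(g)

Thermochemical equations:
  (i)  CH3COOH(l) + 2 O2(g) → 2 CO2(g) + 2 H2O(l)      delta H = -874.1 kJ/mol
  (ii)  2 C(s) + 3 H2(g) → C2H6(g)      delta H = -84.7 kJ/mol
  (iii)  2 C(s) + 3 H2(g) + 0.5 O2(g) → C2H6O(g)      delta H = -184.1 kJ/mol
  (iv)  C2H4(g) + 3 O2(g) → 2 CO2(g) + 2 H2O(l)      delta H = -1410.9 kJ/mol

(i) reversed: +874.1 kJ/mol
(ii) reversed: +84.7 kJ/mol
(iii) as written: -184.1 kJ/mol
(iv) as written: -1410.9 kJ/mol
delta H = (-1)·(-874.1) + (-1)·(-84.7) + (1)·(-184.1) + (1)·(-1410.9) = -636.2 kJ/mol

delta H = -636.2 kJ/mol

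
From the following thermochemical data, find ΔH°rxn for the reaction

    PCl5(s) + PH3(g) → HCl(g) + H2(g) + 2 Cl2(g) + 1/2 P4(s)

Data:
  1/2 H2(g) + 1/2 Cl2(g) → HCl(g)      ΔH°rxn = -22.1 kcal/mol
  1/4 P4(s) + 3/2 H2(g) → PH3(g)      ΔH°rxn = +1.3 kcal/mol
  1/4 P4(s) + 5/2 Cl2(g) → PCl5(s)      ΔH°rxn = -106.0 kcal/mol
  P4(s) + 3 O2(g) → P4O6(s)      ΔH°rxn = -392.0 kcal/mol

equation 1 as written: -22.1 kcal/mol
equation 2 reversed: -1.3 kcal/mol
equation 3 reversed: +106.0 kcal/mol
equation 4: not needed.
Summing the manipulated equations, ΔH°rxn = (1)·(-22.1) + (-1)·(+1.3) + (-1)·(-106.0) = 82.6 kcal/mol

ΔH°rxn = 82.6 kcal/mol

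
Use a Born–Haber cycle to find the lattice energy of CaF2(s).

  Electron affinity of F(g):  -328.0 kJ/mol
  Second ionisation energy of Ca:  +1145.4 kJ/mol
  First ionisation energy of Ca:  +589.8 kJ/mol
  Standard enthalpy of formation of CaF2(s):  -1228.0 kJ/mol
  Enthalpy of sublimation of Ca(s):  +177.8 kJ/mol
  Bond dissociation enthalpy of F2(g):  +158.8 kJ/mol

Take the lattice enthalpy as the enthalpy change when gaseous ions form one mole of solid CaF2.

U = -2643.8 kJ/mol

ΔHf° = 1·ΔHsub + 1·(ΣIE) + 1·D(F2) + 2·EA + U
-1228.0 = 1·(+177.8) + 1·(+1735.2) + 1·(+158.8) + 2·(-328.0) + U
U = -1228.0 − (+1415.8) = -2643.8 kJ/mol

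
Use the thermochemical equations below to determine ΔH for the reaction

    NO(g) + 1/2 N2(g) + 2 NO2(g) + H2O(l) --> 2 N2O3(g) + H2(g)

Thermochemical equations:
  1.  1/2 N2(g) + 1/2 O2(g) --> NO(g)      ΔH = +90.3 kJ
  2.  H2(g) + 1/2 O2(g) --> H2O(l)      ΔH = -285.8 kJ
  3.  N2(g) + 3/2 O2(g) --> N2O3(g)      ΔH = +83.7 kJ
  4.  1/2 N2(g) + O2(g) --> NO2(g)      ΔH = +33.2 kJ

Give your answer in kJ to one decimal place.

eq. 1 reversed: -90.3 kJ
eq. 2 reversed: +285.8 kJ
eq. 3 × 2: (2)·(+83.7) = +167.4 kJ
eq. 4 reversed and × 2: (-2)·(+33.2) = -66.4 kJ
ΔH = (-1)·(+90.3) + (-1)·(-285.8) + (2)·(+83.7) + (-2)·(+33.2) = 296.5 kJ

ΔH = 296.5 kJ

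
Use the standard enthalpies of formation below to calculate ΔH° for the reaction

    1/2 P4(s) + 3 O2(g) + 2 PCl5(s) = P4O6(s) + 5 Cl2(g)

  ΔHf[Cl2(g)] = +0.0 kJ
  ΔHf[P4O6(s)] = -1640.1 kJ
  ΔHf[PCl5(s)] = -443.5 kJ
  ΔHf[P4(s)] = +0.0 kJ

Products: 1·(-1640.1) + 5·(+0.0) = -1640.1
Reactants: 1/2·(+0.0) + 3·(+0.0) + 2·(-443.5) = -887.0
ΔH° = (-1640.1) − (-887.0) = -753.1 kJ

ΔH° = -753.1 kJ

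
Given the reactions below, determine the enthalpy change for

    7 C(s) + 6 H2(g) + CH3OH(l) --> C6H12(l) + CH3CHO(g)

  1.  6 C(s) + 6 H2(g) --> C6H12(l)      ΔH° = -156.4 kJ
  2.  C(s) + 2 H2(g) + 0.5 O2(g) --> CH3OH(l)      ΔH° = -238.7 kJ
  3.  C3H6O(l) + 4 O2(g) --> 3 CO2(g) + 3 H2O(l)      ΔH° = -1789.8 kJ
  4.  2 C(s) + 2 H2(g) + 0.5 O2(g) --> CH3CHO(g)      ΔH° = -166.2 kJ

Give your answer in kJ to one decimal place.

eq. 1 as written (C6H12(l) already on the product side): -156.4 kJ
eq. 2 reversed (CH3OH(l) must end up as a reactant): +238.7 kJ
eq. 3: not needed (C3H6O(l) appears nowhere else).
eq. 4 as written (CH3CHO(g) already on the product side): -166.2 kJ
By Hess's law, ΔH° = (1)·(-156.4) + (-1)·(-238.7) + (1)·(-166.2) = -83.9 kJ

ΔH° = -83.9 kJ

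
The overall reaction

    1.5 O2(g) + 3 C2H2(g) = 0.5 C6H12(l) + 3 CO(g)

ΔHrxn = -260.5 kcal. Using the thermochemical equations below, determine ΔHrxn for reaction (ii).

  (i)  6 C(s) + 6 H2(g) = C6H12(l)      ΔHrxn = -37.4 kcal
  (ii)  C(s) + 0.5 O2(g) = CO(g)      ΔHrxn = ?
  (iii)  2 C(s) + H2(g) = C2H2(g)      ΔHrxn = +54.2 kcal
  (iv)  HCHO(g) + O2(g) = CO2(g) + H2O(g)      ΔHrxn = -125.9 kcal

(i) × 1/2: (1/2)·(-37.4) = -18.7 kcal
(ii) × 3: contributes 3·x
(iii) reversed and × 3: (-3)·(+54.2) = -162.6 kcal
(iv): not needed.
-260.5 = (-18.7) + (-162.6) + 3·x
x = (-260.5 − (-181.3)) / (3) = -26.4 kcal

ΔHrxn = -26.4 kcal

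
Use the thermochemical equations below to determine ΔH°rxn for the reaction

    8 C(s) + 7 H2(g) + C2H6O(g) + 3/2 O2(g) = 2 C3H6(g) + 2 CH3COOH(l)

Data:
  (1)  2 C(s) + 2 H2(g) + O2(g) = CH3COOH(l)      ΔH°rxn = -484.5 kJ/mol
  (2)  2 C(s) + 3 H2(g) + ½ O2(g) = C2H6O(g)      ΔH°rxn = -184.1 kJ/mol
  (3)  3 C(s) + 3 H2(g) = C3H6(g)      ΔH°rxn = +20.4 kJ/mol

(1) × 2: (2)·(-484.5) = -969.0 kJ/mol
(2) reversed: +184.1 kJ/mol
(3) × 2: (2)·(+20.4) = +40.8 kJ/mol
ΔH°rxn = (2)·(-484.5) + (-1)·(-184.1) + (2)·(+20.4) = -744.1 kJ/mol

ΔH°rxn = -744.1 kJ/mol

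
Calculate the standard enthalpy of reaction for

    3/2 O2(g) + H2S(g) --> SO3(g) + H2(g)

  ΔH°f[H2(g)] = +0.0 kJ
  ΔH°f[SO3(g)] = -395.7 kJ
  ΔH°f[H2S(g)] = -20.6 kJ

Products: 1·(-395.7) + 1·(+0.0) = -395.7
Reactants: 3/2·(+0.0) + 1·(-20.6) = -20.6
ΔH° = (-395.7) − (-20.6) = -375.1 kJ

ΔH° = -375.1 kJ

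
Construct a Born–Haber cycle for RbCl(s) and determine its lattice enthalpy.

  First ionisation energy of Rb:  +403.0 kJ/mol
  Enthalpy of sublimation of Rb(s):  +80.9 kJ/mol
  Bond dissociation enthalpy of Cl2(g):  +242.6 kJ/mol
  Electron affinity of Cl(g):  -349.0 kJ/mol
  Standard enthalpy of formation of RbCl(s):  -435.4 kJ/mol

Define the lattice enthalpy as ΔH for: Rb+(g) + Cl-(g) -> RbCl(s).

ΔHf° = 1·ΔHsub + 1·(ΣIE) + 1/2·D(Cl2) + 1·EA + U
-435.4 = 1·(+80.9) + 1·(+403.0) + 1/2·(+242.6) + 1·(-349.0) + U
U = -435.4 − (+256.2) = -691.6 kJ/mol

U = -691.6 kJ/mol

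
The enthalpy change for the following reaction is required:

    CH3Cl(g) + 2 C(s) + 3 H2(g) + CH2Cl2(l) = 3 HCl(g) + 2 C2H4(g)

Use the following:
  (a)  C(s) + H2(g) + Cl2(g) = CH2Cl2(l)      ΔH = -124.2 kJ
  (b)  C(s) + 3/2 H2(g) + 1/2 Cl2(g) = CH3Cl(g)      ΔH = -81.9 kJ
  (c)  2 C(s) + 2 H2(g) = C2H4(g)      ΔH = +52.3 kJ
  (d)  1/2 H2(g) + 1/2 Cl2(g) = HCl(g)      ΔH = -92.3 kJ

(a) reversed: +124.2 kJ
(b) reversed: +81.9 kJ
(c) × 2: (2)·(+52.3) = +104.6 kJ
(d) × 3: (3)·(-92.3) = -276.9 kJ
ΔH = (+124.2) + (+81.9) + (+104.6) + (-276.9) = 33.8 kJ

ΔH = 33.8 kJ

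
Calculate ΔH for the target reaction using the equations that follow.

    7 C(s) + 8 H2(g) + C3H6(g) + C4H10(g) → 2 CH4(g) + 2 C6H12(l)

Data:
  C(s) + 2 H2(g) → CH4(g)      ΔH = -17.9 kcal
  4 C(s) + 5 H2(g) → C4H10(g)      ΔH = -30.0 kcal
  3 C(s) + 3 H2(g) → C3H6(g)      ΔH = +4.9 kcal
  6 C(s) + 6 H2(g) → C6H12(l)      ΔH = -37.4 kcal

equation 1 × 2: (2)·(-17.9) = -35.8 kcal
equation 2 reversed: +30.0 kcal
equation 3 reversed: -4.9 kcal
equation 4 × 2: (2)·(-37.4) = -74.8 kcal
ΔH = (-35.8) + (+30.0) + (-4.9) + (-74.8) = -85.5 kcal

ΔH = -85.5 kcal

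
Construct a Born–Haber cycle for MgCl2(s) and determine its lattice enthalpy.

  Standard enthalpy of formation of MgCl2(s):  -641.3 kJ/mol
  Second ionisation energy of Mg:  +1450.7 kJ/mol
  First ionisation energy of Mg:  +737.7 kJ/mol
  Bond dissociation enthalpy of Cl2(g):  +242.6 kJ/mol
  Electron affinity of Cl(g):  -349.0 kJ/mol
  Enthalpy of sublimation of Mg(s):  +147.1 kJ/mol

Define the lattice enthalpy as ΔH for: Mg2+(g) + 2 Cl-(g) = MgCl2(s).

U = -2521.4 kJ/mol

ΔHf° = 1·ΔHsub + 1·(ΣIE) + 1·D(Cl2) + 2·EA + U
-641.3 = 1·(+147.1) + 1·(+2188.4) + 1·(+242.6) + 2·(-349.0) + U
U = -641.3 − (+1880.1) = -2521.4 kJ/mol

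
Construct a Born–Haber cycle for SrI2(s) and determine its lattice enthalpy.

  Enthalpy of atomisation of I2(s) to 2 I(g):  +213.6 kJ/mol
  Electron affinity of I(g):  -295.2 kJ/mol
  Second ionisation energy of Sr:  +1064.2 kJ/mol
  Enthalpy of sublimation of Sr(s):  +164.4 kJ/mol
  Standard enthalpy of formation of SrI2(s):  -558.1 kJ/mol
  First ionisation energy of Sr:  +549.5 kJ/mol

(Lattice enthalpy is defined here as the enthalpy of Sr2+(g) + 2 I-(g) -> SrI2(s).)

ΔHf° = 1·ΔHsub + 1·(ΣIE) + 1·D(I2) + 2·EA + U
-558.1 = 1·(+164.4) + 1·(+1613.7) + 1·(+213.6) + 2·(-295.2) + U
U = -558.1 − (+1401.3) = -1959.4 kJ/mol

U = -1959.4 kJ/mol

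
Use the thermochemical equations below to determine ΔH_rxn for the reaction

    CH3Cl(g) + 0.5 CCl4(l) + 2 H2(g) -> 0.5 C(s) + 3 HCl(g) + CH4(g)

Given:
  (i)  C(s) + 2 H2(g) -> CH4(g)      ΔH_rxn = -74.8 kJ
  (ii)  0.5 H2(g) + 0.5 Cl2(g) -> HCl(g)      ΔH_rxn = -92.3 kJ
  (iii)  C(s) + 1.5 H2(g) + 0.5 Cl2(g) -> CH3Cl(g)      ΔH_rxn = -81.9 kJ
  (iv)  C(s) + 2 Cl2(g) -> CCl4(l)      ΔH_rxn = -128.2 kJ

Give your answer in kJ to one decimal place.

ΔH_rxn = -205.7 kJ

(i) as written: -74.8 kJ
(ii) × 3: (3)·(-92.3) = -276.9 kJ
(iii) reversed: +81.9 kJ
(iv) reversed and × 1/2: (-1/2)·(-128.2) = +64.1 kJ
ΔH_rxn = (1)·(-74.8) + (3)·(-92.3) + (-1)·(-81.9) + (-1/2)·(-128.2) = -205.7 kJ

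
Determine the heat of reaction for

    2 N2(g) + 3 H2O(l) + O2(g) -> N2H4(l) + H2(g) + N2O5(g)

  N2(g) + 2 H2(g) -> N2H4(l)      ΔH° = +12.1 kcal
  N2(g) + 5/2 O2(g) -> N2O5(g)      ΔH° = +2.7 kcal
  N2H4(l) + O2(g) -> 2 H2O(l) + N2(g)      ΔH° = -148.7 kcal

equation 1 reversed and × 1/2: (-1/2)·(+12.1) = -6.05 kcal
equation 2 as written: +2.7 kcal
equation 3 reversed and × 3/2: (-3/2)·(-148.7) = +223.05 kcal
ΔH° = (-1/2)·(+12.1) + (1)·(+2.7) + (-3/2)·(-148.7) = 219.7 kcal

ΔH° = 219.7 kcal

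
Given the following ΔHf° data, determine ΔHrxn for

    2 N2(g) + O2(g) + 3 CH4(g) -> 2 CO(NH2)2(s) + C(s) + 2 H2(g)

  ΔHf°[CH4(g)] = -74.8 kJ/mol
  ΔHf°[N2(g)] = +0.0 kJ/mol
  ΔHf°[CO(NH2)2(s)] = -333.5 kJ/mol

Products: 2·(-333.5) + 1·(+0.0) + 2·(+0.0) = -667.0
Reactants: 2·(+0.0) + 1·(+0.0) + 3·(-74.8) = -224.4
ΔHrxn = (-667.0) − (-224.4) = -442.6 kJ/mol

ΔHrxn = -442.6 kJ/mol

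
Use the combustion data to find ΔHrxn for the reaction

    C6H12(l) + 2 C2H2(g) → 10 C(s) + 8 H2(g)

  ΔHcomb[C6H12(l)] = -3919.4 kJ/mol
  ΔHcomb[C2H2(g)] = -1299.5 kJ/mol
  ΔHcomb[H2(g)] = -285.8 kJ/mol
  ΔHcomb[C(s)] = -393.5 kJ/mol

ΔHrxn = -297.0 kJ/mol

With combustion enthalpies, reactants minus products:
= [1·(-3919.4) + 2·(-1299.5)] − [10·(-393.5) + 8·(-285.8)]
= -297.0 kJ/mol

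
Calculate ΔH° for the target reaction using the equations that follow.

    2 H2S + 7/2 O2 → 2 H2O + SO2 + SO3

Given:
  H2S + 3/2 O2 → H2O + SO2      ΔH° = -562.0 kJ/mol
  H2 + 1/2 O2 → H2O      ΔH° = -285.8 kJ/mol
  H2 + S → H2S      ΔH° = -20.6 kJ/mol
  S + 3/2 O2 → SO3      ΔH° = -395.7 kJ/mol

ΔH° = -1222.9 kJ/mol

equation 1 as written (SO2 already on the product side): -562.0 kJ/mol
equation 2 as written: -285.8 kJ/mol
equation 3 reversed: +20.6 kJ/mol
equation 4 as written (SO3 already on the product side): -395.7 kJ/mol
ΔH° = (-562.0) + (-285.8) + (+20.6) + (-395.7) = -1222.9 kJ/mol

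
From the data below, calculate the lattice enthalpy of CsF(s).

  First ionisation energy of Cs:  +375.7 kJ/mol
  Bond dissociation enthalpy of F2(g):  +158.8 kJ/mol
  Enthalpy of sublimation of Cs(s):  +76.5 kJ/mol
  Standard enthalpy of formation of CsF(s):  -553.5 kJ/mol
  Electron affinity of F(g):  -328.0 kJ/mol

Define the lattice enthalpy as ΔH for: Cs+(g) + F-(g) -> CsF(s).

U = -757.1 kJ/mol

ΔHf° = 1·ΔHsub + 1·(ΣIE) + 1/2·D(F2) + 1·EA + U
-553.5 = 1·(+76.5) + 1·(+375.7) + 1/2·(+158.8) + 1·(-328.0) + U
U = -553.5 − (+203.6) = -757.1 kJ/mol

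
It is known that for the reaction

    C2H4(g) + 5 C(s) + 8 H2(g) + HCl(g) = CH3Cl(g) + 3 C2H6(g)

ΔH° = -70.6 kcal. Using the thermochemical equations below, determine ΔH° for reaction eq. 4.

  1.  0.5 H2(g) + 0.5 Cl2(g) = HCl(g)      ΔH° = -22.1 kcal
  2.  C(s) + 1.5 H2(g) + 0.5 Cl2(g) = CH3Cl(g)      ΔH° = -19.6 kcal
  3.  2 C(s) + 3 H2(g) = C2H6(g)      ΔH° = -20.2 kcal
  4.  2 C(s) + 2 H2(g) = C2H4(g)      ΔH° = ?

ΔH° = 12.5 kcal

eq. 1 reversed (reverse to put HCl(g) on the reactant side): +22.1 kcal
eq. 2 as written (CH3Cl(g) already on the product side): -19.6 kcal
eq. 3 × 3 (×3 to match 3 C2H6(g) in the target): (3)·(-20.2) = -60.6 kcal
eq. 4 reversed (reverse to put C2H4(g) on the reactant side): contributes −x
-70.6 = (+22.1) + (-19.6) + (-60.6) − x
x = (-70.6 − (-58.1)) / (-1) = 12.5 kcal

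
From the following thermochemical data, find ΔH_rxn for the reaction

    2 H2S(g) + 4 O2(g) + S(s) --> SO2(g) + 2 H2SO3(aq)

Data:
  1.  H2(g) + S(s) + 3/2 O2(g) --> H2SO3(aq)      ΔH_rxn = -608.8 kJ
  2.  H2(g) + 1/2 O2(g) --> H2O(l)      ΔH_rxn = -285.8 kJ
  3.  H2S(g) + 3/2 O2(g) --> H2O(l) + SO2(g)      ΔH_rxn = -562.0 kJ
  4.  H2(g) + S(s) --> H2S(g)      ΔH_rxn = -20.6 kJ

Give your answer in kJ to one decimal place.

eq. 1 × 2: (2)·(-608.8) = -1217.6 kJ
eq. 2 reversed: +285.8 kJ
eq. 3 as written: -562.0 kJ
eq. 4 reversed: +20.6 kJ
Since enthalpy is a state function, ΔH_rxn = (-1217.6) + (+285.8) + (-562.0) + (+20.6) = -1473.2 kJ

ΔH_rxn = -1473.2 kJ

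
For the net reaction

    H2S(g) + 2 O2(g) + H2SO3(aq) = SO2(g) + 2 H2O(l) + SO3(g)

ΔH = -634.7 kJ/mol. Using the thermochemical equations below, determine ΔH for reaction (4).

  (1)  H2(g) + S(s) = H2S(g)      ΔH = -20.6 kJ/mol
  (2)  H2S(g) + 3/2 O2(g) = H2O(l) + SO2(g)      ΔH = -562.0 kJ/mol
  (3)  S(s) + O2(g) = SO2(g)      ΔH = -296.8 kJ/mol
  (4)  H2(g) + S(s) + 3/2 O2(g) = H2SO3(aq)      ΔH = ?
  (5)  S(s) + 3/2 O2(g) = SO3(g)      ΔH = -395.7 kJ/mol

(1) as written: -20.6 kJ/mol
(2) × 2 (×2 to match 2 H2O(l) in the target): (2)·(-562.0) = -1124.0 kJ/mol
(3) reversed: +296.8 kJ/mol
(4) reversed (reverse to put H2SO3(aq) on the reactant side): contributes −x
(5) as written (SO3(g) already on the product side): -395.7 kJ/mol
-634.7 = (-20.6) + (-1124.0) + (+296.8) + (-395.7) − x
x = (-634.7 − (-1243.5)) / (-1) = -608.8 kJ/mol

ΔH = -608.8 kJ/mol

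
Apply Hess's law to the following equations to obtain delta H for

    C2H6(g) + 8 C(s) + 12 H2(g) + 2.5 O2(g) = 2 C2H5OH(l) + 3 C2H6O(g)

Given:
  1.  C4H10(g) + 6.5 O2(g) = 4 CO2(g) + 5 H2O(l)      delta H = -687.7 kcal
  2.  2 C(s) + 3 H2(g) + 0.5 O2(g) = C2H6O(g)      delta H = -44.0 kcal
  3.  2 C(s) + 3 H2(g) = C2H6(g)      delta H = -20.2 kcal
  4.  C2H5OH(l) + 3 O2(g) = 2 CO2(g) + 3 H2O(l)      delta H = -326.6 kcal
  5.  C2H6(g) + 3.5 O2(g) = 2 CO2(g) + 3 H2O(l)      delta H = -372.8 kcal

delta H = -244.6 kcal

eq. 1: not needed.
eq. 2 × 3: (3)·(-44.0) = -132.0 kcal
eq. 3 as written: -20.2 kcal
eq. 4 reversed and × 2: (-2)·(-326.6) = +653.2 kcal
eq. 5 × 2: (2)·(-372.8) = -745.6 kcal
delta H = (3)·(-44.0) + (1)·(-20.2) + (-2)·(-326.6) + (2)·(-372.8) = -244.6 kcal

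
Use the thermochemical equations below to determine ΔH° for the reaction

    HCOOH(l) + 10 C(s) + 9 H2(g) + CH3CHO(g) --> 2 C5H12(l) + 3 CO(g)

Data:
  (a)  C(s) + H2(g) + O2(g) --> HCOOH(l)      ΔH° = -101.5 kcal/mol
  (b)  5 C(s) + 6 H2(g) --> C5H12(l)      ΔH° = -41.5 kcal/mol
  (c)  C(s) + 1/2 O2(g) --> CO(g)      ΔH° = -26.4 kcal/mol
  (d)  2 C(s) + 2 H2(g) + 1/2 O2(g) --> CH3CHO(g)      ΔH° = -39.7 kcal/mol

(a) reversed (reverse to put HCOOH(l) on the reactant side): +101.5 kcal/mol
(b) × 2 (×2 to match 2 C5H12(l) in the target): (2)·(-41.5) = -83.0 kcal/mol
(c) × 3 (scale by 3 for the 3 CO(g)): (3)·(-26.4) = -79.2 kcal/mol
(d) reversed (reverse to put CH3CHO(g) on the reactant side): +39.7 kcal/mol
ΔH° = (+101.5) + (-83.0) + (-79.2) + (+39.7) = -21.0 kcal/mol

ΔH° = -21.0 kcal/mol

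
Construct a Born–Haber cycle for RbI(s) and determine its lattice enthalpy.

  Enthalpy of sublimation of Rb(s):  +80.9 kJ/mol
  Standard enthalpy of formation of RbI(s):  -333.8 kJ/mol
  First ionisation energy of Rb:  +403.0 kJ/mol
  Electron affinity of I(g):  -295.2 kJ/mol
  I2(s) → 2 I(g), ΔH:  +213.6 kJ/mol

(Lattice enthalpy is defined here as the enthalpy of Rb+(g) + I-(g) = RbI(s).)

ΔHf° = 1·ΔHsub + 1·(ΣIE) + 1/2·D(I2) + 1·EA + U
-333.8 = 1·(+80.9) + 1·(+403.0) + 1/2·(+213.6) + 1·(-295.2) + U
U = -333.8 − (+295.5) = -629.3 kJ/mol

U = -629.3 kJ/mol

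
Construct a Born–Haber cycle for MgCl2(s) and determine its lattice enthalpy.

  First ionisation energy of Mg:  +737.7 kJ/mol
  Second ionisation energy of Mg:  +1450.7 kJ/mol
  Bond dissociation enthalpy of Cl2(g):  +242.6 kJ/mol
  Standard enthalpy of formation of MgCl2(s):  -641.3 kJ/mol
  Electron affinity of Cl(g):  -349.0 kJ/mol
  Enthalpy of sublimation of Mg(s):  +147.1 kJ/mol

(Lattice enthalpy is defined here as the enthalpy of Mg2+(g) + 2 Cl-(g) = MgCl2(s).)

U = -2521.4 kJ/mol

ΔHf° = 1·ΔHsub + 1·(ΣIE) + 1·D(Cl2) + 2·EA + U
-641.3 = 1·(+147.1) + 1·(+2188.4) + 1·(+242.6) + 2·(-349.0) + U
U = -641.3 − (+1880.1) = -2521.4 kJ/mol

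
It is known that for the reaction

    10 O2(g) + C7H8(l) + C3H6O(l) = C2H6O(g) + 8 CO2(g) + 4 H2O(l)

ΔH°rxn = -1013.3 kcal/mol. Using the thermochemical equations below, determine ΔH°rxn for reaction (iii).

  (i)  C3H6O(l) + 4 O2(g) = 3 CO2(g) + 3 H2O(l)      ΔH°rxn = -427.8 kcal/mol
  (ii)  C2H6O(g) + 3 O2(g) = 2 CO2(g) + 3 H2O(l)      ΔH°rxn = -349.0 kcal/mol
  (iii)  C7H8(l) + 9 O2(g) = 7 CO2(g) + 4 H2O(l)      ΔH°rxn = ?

ΔH°rxn = -934.5 kcal/mol

(i) as written (C3H6O(l) already on the reactant side): -427.8 kcal/mol
(ii) reversed (reverse to put C2H6O(g) on the product side): +349.0 kcal/mol
(iii) as written (C7H8(l) already on the reactant side): contributes x
-1013.3 = (-427.8) + (+349.0) + x
x = (-1013.3 − (-78.8)) / (1) = -934.5 kcal/mol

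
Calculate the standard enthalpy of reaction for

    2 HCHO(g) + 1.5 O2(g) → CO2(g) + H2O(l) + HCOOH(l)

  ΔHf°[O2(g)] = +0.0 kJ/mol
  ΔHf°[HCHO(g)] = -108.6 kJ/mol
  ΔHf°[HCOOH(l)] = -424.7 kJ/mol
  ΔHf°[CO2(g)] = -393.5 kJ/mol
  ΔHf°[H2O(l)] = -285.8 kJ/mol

ΔH°rxn = -886.8 kJ/mol

Products: 1·(-393.5) + 1·(-285.8) + 1·(-424.7) = -1104.0
Reactants: 2·(-108.6) + 3/2·(+0.0) = -217.2
ΔH°rxn = (-1104.0) − (-217.2) = -886.8 kJ/mol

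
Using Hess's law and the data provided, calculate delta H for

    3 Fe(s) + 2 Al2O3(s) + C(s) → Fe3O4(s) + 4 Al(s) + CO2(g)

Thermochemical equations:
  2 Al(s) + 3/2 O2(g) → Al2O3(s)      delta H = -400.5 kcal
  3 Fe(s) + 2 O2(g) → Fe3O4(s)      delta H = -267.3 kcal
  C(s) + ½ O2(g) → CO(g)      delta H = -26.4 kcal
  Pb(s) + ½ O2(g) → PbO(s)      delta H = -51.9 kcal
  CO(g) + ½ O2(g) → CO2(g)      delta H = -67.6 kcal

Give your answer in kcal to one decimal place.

delta H = 439.7 kcal

equation 1 reversed and × 2: (-2)·(-400.5) = +801.0 kcal
equation 2 as written: -267.3 kcal
equation 3 as written: -26.4 kcal
equation 4: not needed.
equation 5 as written: -67.6 kcal
Summing the manipulated equations, delta H = (-2)·(-400.5) + (1)·(-267.3) + (1)·(-26.4) + (1)·(-67.6) = 439.7 kcal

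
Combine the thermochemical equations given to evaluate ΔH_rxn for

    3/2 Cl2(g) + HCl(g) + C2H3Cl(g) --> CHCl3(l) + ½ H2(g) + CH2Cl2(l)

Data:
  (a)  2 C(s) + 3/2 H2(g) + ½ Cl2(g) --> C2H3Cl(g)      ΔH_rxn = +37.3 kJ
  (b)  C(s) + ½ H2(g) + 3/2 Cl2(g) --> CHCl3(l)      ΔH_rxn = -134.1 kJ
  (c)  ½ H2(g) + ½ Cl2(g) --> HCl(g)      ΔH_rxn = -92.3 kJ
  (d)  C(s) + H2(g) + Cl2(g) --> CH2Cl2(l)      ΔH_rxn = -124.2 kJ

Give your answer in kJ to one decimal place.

(a) reversed (reverse to put C2H3Cl(g) on the reactant side): -37.3 kJ
(b) as written (CHCl3(l) already on the product side): -134.1 kJ
(c) reversed (HCl(g) must end up as a reactant): +92.3 kJ
(d) as written (CH2Cl2(l) already on the product side): -124.2 kJ
ΔH_rxn = (-37.3) + (-134.1) + (+92.3) + (-124.2) = -203.3 kJ

ΔH_rxn = -203.3 kJ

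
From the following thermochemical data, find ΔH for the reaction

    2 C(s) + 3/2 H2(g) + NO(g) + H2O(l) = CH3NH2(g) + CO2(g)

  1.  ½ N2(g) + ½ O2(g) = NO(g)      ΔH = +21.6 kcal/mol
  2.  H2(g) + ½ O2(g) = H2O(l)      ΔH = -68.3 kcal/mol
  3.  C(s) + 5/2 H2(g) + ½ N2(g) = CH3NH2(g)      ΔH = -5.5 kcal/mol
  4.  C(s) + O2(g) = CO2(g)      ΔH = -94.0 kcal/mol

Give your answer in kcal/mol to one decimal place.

ΔH = -52.8 kcal/mol

eq. 1 reversed (reverse to put NO(g) on the reactant side): -21.6 kcal/mol
eq. 2 reversed (H2O(l) must end up as a reactant): +68.3 kcal/mol
eq. 3 as written (CH3NH2(g) already on the product side): -5.5 kcal/mol
eq. 4 as written (CO2(g) already on the product side): -94.0 kcal/mol
By Hess's law, ΔH = (-1)·(+21.6) + (-1)·(-68.3) + (1)·(-5.5) + (1)·(-94.0) = -52.8 kcal/mol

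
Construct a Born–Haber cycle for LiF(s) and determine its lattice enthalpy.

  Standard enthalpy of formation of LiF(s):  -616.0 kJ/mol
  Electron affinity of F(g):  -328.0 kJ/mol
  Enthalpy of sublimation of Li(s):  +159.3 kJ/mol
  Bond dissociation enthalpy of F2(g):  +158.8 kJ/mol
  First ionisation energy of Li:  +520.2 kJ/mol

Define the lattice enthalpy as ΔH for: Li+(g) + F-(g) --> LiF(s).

U = -1046.9 kJ/mol

ΔHf° = 1·ΔHsub + 1·(ΣIE) + 1/2·D(F2) + 1·EA + U
-616.0 = 1·(+159.3) + 1·(+520.2) + 1/2·(+158.8) + 1·(-328.0) + U
U = -616.0 − (+430.9) = -1046.9 kJ/mol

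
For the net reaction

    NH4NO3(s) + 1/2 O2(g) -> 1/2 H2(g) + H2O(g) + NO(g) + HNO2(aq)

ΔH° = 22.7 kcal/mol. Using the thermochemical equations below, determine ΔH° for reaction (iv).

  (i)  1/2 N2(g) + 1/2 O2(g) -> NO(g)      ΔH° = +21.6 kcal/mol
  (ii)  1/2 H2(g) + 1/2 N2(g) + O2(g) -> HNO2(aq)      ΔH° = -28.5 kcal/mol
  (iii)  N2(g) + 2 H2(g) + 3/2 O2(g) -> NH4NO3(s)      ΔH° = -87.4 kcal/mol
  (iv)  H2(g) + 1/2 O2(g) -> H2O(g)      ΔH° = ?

(i) as written: +21.6 kcal/mol
(ii) as written: -28.5 kcal/mol
(iii) reversed: +87.4 kcal/mol
(iv) as written: contributes x
+22.7 = (+21.6) + (-28.5) + (+87.4) + x
x = (+22.7 − (+80.5)) / (1) = -57.8 kcal/mol

ΔH° = -57.8 kcal/mol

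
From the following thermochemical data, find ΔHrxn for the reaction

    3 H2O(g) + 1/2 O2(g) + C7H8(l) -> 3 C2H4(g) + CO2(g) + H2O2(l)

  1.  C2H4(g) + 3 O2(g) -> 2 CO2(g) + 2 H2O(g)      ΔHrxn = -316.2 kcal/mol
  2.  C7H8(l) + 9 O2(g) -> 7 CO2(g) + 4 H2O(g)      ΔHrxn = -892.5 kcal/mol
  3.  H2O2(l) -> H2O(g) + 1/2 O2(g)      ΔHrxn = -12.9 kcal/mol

ΔHrxn = 69.0 kcal/mol

eq. 1 reversed and × 3 (reverse to put C2H4(g) on the product side; ×3 to match 3 C2H4(g) in the target): (-3)·(-316.2) = +948.6 kcal/mol
eq. 2 as written (C7H8(l) already on the reactant side): -892.5 kcal/mol
eq. 3 reversed (H2O2(l) must end up as a product): +12.9 kcal/mol
Since enthalpy is a state function, ΔHrxn = (-3)·(-316.2) + (1)·(-892.5) + (-1)·(-12.9) = 69.0 kcal/mol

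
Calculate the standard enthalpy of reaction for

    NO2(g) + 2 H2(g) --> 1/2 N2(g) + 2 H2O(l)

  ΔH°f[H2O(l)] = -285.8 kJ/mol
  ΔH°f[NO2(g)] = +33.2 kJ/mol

ΔHrxn = -604.8 kJ/mol

Products: 1/2·(+0.0) + 2·(-285.8) = -571.6
Reactants: 1·(+33.2) + 2·(+0.0) = +33.2
ΔHrxn = (-571.6) − (+33.2) = -604.8 kJ/mol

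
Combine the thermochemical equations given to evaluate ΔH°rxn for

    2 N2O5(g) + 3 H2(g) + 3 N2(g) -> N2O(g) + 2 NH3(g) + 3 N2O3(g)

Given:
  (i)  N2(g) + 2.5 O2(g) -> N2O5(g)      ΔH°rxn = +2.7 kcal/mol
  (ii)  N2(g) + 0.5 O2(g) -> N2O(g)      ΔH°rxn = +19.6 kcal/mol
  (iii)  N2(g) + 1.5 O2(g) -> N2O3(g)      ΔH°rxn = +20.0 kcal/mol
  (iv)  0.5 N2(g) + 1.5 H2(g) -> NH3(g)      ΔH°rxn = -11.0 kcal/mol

ΔH°rxn = 52.2 kcal/mol

(i) reversed and × 2 (N2O5(g) must end up as a reactant; scale by 2 for the 2 N2O5(g)): (-2)·(+2.7) = -5.4 kcal/mol
(ii) as written (N2O(g) already on the product side): +19.6 kcal/mol
(iii) × 3 (scale by 3 for the 3 N2O3(g)): (3)·(+20.0) = +60.0 kcal/mol
(iv) × 2 (scale by 2 for the 2 NH3(g)): (2)·(-11.0) = -22.0 kcal/mol
ΔH°rxn = (-5.4) + (+19.6) + (+60.0) + (-22.0) = 52.2 kcal/mol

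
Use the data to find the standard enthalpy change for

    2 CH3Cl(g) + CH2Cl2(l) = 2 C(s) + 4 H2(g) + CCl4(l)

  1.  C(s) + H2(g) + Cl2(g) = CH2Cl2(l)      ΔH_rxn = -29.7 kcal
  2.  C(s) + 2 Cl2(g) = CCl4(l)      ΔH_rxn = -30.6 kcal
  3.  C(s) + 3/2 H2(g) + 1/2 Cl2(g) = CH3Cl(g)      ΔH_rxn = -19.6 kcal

ΔH_rxn = 38.3 kcal

eq. 1 reversed (CH2Cl2(l) must end up as a reactant): +29.7 kcal
eq. 2 as written (CCl4(l) already on the product side): -30.6 kcal
eq. 3 reversed and × 2 (reverse to put CH3Cl(g) on the reactant side; scale by 2 for the 2 CH3Cl(g)): (-2)·(-19.6) = +39.2 kcal
ΔH_rxn = (+29.7) + (-30.6) + (+39.2) = 38.3 kcal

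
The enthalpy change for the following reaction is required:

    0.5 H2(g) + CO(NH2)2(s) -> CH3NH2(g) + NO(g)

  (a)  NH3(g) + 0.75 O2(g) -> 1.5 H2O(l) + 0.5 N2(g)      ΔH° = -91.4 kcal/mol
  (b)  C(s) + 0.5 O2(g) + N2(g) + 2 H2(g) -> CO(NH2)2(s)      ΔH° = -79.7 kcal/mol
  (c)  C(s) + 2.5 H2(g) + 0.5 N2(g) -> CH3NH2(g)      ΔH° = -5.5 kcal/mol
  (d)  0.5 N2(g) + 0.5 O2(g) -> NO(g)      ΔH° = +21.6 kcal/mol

(a): not needed.
(b) reversed: +79.7 kcal/mol
(c) as written: -5.5 kcal/mol
(d) as written: +21.6 kcal/mol
Summing the manipulated equations, ΔH° = (+79.7) + (-5.5) + (+21.6) = 95.8 kcal/mol

ΔH° = 95.8 kcal/mol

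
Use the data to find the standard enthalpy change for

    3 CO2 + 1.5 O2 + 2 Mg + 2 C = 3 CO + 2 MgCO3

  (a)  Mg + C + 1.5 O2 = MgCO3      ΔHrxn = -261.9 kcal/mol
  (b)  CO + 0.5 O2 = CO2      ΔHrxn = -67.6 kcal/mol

ΔHrxn = -321.0 kcal/mol

(a) × 2 (×2 to match 2 MgCO3 in the target): (2)·(-261.9) = -523.8 kcal/mol
(b) reversed and × 3 (reverse to put CO on the product side; ×3 to match 3 CO in the target): (-3)·(-67.6) = +202.8 kcal/mol
ΔHrxn = (-523.8) + (+202.8) = -321.0 kcal/mol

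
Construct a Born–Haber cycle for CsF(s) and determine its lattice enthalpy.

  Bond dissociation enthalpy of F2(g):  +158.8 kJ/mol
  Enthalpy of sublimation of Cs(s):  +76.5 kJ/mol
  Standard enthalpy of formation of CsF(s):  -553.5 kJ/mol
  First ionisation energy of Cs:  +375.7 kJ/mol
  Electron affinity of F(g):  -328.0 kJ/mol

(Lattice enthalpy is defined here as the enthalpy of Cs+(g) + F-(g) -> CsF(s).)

ΔHf° = 1·ΔHsub + 1·(ΣIE) + 1/2·D(F2) + 1·EA + U
-553.5 = 1·(+76.5) + 1·(+375.7) + 1/2·(+158.8) + 1·(-328.0) + U
U = -553.5 − (+203.6) = -757.1 kJ/mol

U = -757.1 kJ/mol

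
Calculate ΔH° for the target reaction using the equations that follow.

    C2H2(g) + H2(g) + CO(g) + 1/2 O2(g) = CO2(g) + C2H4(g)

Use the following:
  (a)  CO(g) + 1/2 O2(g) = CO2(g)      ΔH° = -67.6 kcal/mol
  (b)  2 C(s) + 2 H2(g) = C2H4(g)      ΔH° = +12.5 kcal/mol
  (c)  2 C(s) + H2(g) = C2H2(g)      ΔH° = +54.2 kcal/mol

(a) as written: -67.6 kcal/mol
(b) as written: +12.5 kcal/mol
(c) reversed: -54.2 kcal/mol
Summing the manipulated equations, ΔH° = (-67.6) + (+12.5) + (-54.2) = -109.3 kcal/mol

ΔH° = -109.3 kcal/mol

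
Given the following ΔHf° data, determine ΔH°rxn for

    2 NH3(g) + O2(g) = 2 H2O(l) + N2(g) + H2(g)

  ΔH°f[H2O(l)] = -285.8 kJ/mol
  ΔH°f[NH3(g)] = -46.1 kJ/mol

ΔH°rxn = Σ nΔHf°(products) − Σ nΔHf°(reactants).
Products: 2·(-285.8) + 1·(+0.0) + 1·(+0.0) = -571.6
Reactants: 2·(-46.1) + 1·(+0.0) = -92.2
ΔH°rxn = (-571.6) − (-92.2) = -479.4 kJ/mol

ΔH°rxn = -479.4 kJ/mol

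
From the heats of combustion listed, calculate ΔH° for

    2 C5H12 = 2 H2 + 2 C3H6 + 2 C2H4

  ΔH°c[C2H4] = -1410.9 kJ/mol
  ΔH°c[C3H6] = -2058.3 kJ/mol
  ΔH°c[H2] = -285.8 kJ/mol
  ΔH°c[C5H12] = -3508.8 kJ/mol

With combustion enthalpies, reactants minus products:
= [2·(-3508.8)] − [2·(-285.8) + 2·(-2058.3) + 2·(-1410.9)]
= 492.4 kJ/mol

ΔH° = 492.4 kJ/mol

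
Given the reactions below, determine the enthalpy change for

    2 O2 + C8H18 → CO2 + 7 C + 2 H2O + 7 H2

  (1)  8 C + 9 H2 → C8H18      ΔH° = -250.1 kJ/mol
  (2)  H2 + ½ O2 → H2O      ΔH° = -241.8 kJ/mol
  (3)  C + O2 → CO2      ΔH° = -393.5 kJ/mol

(1) reversed (C8H18 must end up as a reactant): +250.1 kJ/mol
(2) × 2 (×2 to match 2 H2O in the target): (2)·(-241.8) = -483.6 kJ/mol
(3) as written (CO2 already on the product side): -393.5 kJ/mol
Since enthalpy is a state function, ΔH° = (-1)·(-250.1) + (2)·(-241.8) + (1)·(-393.5) = -627.0 kJ/mol

ΔH° = -627.0 kJ/mol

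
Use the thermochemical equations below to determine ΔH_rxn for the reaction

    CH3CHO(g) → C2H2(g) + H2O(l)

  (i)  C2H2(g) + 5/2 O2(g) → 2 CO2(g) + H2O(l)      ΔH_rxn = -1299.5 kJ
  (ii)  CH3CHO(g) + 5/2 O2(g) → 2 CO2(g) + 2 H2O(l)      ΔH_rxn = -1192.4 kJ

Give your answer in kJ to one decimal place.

(i) reversed: +1299.5 kJ
(ii) as written: -1192.4 kJ
Since enthalpy is a state function, ΔH_rxn = (+1299.5) + (-1192.4) = 107.1 kJ

ΔH_rxn = 107.1 kJ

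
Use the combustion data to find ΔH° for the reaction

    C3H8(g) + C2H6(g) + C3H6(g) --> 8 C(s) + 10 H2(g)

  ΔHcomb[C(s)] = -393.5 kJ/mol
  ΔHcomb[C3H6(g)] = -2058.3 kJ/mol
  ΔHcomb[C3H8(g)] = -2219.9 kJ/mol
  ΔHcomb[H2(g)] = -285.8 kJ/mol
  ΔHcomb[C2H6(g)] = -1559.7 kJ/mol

ΔH° = 168.1 kJ/mol

Using ΔH = Σ nΔHc°(reactants) − Σ nΔHc°(products):
= [1·(-2219.9) + 1·(-1559.7) + 1·(-2058.3)] − [8·(-393.5) + 10·(-285.8)]
= 168.1 kJ/mol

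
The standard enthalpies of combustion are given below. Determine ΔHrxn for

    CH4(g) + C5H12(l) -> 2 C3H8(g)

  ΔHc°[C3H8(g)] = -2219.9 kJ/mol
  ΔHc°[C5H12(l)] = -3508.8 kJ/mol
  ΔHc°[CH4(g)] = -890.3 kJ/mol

With combustion enthalpies, reactants minus products:
= [1·(-890.3) + 1·(-3508.8)] − [2·(-2219.9)]
= 40.7 kJ/mol

ΔHrxn = 40.7 kJ/mol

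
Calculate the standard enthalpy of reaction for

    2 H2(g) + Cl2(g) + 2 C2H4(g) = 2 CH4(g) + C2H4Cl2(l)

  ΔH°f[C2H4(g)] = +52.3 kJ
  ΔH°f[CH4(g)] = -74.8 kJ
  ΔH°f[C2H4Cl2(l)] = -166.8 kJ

Products: 2·(-74.8) + 1·(-166.8) = -316.4
Reactants: 2·(+0.0) + 1·(+0.0) + 2·(+52.3) = +104.6
ΔHrxn = (-316.4) − (+104.6) = -421.0 kJ

ΔHrxn = -421.0 kJ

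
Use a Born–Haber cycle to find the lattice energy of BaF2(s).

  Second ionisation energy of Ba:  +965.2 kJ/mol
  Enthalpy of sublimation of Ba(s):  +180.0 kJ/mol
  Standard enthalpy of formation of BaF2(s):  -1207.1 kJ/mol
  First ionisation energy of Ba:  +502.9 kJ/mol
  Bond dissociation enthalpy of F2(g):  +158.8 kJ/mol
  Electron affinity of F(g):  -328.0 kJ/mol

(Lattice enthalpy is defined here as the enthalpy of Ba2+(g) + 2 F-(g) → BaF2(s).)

ΔHf° = 1·ΔHsub + 1·(ΣIE) + 1·D(F2) + 2·EA + U
-1207.1 = 1·(+180.0) + 1·(+1468.1) + 1·(+158.8) + 2·(-328.0) + U
U = -1207.1 − (+1150.9) = -2358.0 kJ/mol

U = -2358.0 kJ/mol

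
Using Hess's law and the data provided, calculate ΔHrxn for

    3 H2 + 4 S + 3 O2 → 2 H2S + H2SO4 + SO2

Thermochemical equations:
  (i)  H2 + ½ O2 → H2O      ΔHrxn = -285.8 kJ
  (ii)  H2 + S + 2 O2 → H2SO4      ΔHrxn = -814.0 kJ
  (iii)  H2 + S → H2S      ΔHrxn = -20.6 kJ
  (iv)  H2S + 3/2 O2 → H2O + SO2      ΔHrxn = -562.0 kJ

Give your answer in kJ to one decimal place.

(i) reversed: +285.8 kJ
(ii) as written (H2SO4 already on the product side): -814.0 kJ
(iii) × 3: (3)·(-20.6) = -61.8 kJ
(iv) as written (SO2 already on the product side): -562.0 kJ
ΔHrxn = (-1)·(-285.8) + (1)·(-814.0) + (3)·(-20.6) + (1)·(-562.0) = -1152.0 kJ

ΔHrxn = -1152.0 kJ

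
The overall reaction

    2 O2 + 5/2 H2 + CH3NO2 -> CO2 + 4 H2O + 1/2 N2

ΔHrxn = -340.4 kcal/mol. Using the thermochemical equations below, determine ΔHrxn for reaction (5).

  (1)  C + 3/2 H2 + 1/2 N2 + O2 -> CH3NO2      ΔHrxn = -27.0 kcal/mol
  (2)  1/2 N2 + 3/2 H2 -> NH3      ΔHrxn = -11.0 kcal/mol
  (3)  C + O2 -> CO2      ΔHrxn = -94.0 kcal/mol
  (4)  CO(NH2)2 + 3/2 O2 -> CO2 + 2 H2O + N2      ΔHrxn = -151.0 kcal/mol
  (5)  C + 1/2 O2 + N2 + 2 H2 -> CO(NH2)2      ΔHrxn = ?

(1) reversed (CH3NO2 must end up as a reactant): +27.0 kcal/mol
(2): not needed (NH3 appears nowhere else).
(3) reversed: +94.0 kcal/mol
(4) × 2 (scale by 2 for the 4 H2O): (2)·(-151.0) = -302.0 kcal/mol
(5) × 2: contributes 2·x
-340.4 = (+27.0) + (+94.0) + (-302.0) + 2·x
x = (-340.4 − (-181.0)) / (2) = -79.7 kcal/mol

ΔHrxn = -79.7 kcal/mol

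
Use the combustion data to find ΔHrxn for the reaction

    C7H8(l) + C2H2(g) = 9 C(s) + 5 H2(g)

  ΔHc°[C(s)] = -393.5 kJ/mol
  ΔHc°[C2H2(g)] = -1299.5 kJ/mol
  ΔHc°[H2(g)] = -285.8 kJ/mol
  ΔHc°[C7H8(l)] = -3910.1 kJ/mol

With combustion enthalpies, reactants minus products:
= [1·(-3910.1) + 1·(-1299.5)] − [9·(-393.5) + 5·(-285.8)]
= -239.1 kJ/mol

ΔHrxn = -239.1 kJ/mol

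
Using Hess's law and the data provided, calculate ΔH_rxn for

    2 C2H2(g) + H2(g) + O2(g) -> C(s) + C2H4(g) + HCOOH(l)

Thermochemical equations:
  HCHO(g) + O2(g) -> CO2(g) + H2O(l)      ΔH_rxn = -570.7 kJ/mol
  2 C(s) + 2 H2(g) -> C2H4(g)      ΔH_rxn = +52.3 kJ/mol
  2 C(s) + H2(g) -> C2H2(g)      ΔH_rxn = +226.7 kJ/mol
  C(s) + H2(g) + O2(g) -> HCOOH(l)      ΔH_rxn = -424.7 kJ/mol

ΔH_rxn = -825.8 kJ/mol

equation 1: not needed.
equation 2 as written: +52.3 kJ/mol
equation 3 reversed and × 2: (-2)·(+226.7) = -453.4 kJ/mol
equation 4 as written: -424.7 kJ/mol
ΔH_rxn = (+52.3) + (-453.4) + (-424.7) = -825.8 kJ/mol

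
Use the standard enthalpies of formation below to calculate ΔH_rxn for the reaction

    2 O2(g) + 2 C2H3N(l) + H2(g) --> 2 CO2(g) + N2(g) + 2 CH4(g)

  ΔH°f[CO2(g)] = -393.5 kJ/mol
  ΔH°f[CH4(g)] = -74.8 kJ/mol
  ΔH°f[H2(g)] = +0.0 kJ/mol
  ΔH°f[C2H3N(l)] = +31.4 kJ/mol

Products: 2·(-393.5) + 1·(+0.0) + 2·(-74.8) = -936.6
Reactants: 2·(+0.0) + 2·(+31.4) + 1·(+0.0) = +62.8
ΔH_rxn = (-936.6) − (+62.8) = -999.4 kJ/mol

ΔH_rxn = -999.4 kJ/mol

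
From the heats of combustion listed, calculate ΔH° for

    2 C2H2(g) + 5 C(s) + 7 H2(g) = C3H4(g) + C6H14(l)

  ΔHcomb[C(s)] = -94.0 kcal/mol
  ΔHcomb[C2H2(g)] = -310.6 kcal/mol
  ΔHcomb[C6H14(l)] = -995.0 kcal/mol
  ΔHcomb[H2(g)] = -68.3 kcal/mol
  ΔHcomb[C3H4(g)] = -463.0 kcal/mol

ΔH° = -111.3 kcal/mol

With combustion enthalpies, reactants minus products:
= [2·(-310.6) + 5·(-94.0) + 7·(-68.3)] − [1·(-463.0) + 1·(-995.0)]
= -111.3 kcal/mol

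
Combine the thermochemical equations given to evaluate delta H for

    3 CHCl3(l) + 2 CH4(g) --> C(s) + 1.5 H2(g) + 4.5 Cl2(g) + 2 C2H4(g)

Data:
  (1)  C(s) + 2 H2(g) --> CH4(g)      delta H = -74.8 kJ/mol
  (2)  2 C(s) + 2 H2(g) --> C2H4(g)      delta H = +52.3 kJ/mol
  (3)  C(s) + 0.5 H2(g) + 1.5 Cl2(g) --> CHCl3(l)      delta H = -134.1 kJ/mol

delta H = 656.5 kJ/mol

(1) reversed and × 2: (-2)·(-74.8) = +149.6 kJ/mol
(2) × 2: (2)·(+52.3) = +104.6 kJ/mol
(3) reversed and × 3: (-3)·(-134.1) = +402.3 kJ/mol
By Hess's law, delta H = (+149.6) + (+104.6) + (+402.3) = 656.5 kJ/mol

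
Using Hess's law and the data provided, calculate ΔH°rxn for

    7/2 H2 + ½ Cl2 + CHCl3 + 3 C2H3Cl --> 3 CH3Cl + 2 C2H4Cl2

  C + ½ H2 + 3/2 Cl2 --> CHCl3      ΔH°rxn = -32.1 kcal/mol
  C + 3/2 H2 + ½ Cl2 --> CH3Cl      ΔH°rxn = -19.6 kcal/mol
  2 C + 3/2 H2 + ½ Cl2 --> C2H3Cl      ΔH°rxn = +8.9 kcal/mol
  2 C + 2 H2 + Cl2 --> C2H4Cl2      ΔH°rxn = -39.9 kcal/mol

ΔH°rxn = -133.2 kcal/mol

equation 1 reversed: +32.1 kcal/mol
equation 2 × 3: (3)·(-19.6) = -58.8 kcal/mol
equation 3 reversed and × 3: (-3)·(+8.9) = -26.7 kcal/mol
equation 4 × 2: (2)·(-39.9) = -79.8 kcal/mol
Combining the equations, ΔH°rxn = (+32.1) + (-58.8) + (-26.7) + (-79.8) = -133.2 kcal/mol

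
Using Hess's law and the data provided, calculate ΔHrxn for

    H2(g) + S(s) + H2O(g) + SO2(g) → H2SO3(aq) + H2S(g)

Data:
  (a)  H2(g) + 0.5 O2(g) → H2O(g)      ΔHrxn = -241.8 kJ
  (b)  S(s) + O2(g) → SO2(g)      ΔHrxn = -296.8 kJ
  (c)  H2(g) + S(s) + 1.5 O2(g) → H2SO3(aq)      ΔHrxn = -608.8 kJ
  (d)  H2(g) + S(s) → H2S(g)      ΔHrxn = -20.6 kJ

ΔHrxn = -90.8 kJ

(a) reversed: +241.8 kJ
(b) reversed: +296.8 kJ
(c) as written: -608.8 kJ
(d) as written: -20.6 kJ
By Hess's law, ΔHrxn = (-1)·(-241.8) + (-1)·(-296.8) + (1)·(-608.8) + (1)·(-20.6) = -90.8 kJ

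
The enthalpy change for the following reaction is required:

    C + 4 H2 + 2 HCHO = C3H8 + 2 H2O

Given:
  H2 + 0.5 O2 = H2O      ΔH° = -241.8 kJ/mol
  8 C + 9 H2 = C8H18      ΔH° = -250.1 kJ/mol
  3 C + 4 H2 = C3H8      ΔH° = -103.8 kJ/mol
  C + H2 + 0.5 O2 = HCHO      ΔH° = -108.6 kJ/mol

equation 1 × 2: (2)·(-241.8) = -483.6 kJ/mol
equation 2: not needed.
equation 3 as written: -103.8 kJ/mol
equation 4 reversed and × 2: (-2)·(-108.6) = +217.2 kJ/mol
ΔH° = (2)·(-241.8) + (1)·(-103.8) + (-2)·(-108.6) = -370.2 kJ/mol

ΔH° = -370.2 kJ/mol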